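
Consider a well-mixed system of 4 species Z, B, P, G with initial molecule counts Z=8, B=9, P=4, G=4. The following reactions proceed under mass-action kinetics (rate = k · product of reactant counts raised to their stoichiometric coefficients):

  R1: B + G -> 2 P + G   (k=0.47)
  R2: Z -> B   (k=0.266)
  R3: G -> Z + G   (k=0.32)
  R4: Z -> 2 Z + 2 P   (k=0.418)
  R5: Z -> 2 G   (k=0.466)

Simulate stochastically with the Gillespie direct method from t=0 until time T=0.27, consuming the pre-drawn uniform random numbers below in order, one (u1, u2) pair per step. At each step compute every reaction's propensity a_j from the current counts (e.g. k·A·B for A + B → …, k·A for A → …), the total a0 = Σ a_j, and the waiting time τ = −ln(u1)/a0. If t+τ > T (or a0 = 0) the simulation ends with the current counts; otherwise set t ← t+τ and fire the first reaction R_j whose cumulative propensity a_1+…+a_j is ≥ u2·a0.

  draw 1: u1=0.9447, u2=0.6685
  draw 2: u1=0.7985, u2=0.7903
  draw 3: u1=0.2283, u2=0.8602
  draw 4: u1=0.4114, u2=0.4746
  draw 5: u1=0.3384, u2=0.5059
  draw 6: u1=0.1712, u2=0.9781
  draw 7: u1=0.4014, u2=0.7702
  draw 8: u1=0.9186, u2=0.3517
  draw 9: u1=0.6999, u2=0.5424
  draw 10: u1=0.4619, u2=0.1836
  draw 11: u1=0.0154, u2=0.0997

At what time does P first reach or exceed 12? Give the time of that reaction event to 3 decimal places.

Threshold first reached at t = 0.128

t=0.000: Z=8 B=9 P=4 G=4
Draw 1: a1=16.920, a2=2.128, a3=1.280, a4=3.344, a5=3.728, a0=27.400; τ=−ln(0.9447)/27.400=0.002 → t=0.002; u2·a0=0.6685·27.400=18.317; a1=16.920 < 18.317 ≤ a1+a2=19.048 → R2 fires; Z=7 B=10 P=4 G=4
Draw 2: a1=18.800, a2=1.862, a3=1.280, a4=2.926, a5=3.262, a0=28.130; τ=−ln(0.7985)/28.130=0.008 → t=0.010; u2·a0=0.7903·28.130=22.231; a1+…+a3=21.942 < 22.231 ≤ a1+…+a4=24.868 → R4 fires; Z=8 B=10 P=6 G=4
Draw 3: a1=18.800, a2=2.128, a3=1.280, a4=3.344, a5=3.728, a0=29.280; τ=−ln(0.2283)/29.280=0.050 → t=0.061; u2·a0=0.8602·29.280=25.187; a1+…+a3=22.208 < 25.187 ≤ a1+…+a4=25.552 → R4 fires; Z=9 B=10 P=8 G=4
Draw 4: a1=18.800, a2=2.394, a3=1.280, a4=3.762, a5=4.194, a0=30.430; τ=−ln(0.4114)/30.430=0.029 → t=0.090; u2·a0=0.4746·30.430=14.442 ≤ a1=18.800 → R1 fires; Z=9 B=9 P=10 G=4
Draw 5: a1=16.920, a2=2.394, a3=1.280, a4=3.762, a5=4.194, a0=28.550; τ=−ln(0.3384)/28.550=0.038 → t=0.128; u2·a0=0.5059·28.550=14.443 ≤ a1=16.920 → R1 fires; Z=9 B=8 P=12 G=4
Draw 6: a1=15.040, a2=2.394, a3=1.280, a4=3.762, a5=4.194, a0=26.670; τ=−ln(0.1712)/26.670=0.066 → t=0.194; u2·a0=0.9781·26.670=26.086; a1+…+a4=22.476 < 26.086 ≤ a1+…+a5=26.670 → R5 fires; Z=8 B=8 P=12 G=6
Draw 7: a1=22.560, a2=2.128, a3=1.920, a4=3.344, a5=3.728, a0=33.680; τ=−ln(0.4014)/33.680=0.027 → t=0.221; u2·a0=0.7702·33.680=25.940; a1+a2=24.688 < 25.940 ≤ a1+…+a3=26.608 → R3 fires; Z=9 B=8 P=12 G=6
Draw 8: a1=22.560, a2=2.394, a3=1.920, a4=3.762, a5=4.194, a0=34.830; τ=−ln(0.9186)/34.830=0.002 → t=0.223; u2·a0=0.3517·34.830=12.250 ≤ a1=22.560 → R1 fires; Z=9 B=7 P=14 G=6
Draw 9: a1=19.740, a2=2.394, a3=1.920, a4=3.762, a5=4.194, a0=32.010; τ=−ln(0.6999)/32.010=0.011 → t=0.235; u2·a0=0.5424·32.010=17.362 ≤ a1=19.740 → R1 fires; Z=9 B=6 P=16 G=6
Draw 10: a1=16.920, a2=2.394, a3=1.920, a4=3.762, a5=4.194, a0=29.190; τ=−ln(0.4619)/29.190=0.026 → t=0.261; u2·a0=0.1836·29.190=5.359 ≤ a1=16.920 → R1 fires; Z=9 B=5 P=18 G=6
Draw 11: a1=14.100, a2=2.394, a3=1.920, a4=3.762, a5=4.194, a0=26.370; τ=−ln(0.0154)/26.370=0.158 → t=0.419 > T=0.27: stop.
P first becomes ≥ 12 when it reaches 12 at the event at t=0.128.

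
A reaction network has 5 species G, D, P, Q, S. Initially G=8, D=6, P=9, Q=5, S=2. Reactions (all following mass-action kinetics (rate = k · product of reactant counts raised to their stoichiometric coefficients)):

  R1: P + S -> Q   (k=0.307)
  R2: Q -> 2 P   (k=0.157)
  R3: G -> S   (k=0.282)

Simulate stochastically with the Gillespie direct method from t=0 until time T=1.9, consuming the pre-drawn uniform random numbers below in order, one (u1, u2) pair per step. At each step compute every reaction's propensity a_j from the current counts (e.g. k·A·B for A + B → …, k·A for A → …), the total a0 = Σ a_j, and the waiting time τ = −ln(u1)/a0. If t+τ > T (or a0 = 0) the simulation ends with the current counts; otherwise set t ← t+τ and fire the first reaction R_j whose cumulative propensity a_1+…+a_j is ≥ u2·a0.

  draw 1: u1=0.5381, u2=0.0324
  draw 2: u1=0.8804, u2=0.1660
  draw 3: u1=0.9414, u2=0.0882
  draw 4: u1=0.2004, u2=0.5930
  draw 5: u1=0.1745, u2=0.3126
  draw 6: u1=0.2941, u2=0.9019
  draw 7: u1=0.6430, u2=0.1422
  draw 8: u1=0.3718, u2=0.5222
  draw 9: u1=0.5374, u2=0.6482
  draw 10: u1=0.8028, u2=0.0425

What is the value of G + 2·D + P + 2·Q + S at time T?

Check how each reaction changes W = G + 2·D + P + 2·Q + S (weight of products minus weight of reactants):
R1: P + S -> Q: (2·1) − (1·1 + 1·1) = 2 − 2 = 0
R2: Q -> 2 P: (1·2) − (2·1) = 2 − 2 = 0
R3: G -> S: (1·1) − (1·1) = 1 − 1 = 0
Every reaction leaves W unchanged, so W is conserved and no simulation is needed: W(T) = W(0) = 8 + 2·6 + 9 + 2·5 + 2 = 41

Value at T = 41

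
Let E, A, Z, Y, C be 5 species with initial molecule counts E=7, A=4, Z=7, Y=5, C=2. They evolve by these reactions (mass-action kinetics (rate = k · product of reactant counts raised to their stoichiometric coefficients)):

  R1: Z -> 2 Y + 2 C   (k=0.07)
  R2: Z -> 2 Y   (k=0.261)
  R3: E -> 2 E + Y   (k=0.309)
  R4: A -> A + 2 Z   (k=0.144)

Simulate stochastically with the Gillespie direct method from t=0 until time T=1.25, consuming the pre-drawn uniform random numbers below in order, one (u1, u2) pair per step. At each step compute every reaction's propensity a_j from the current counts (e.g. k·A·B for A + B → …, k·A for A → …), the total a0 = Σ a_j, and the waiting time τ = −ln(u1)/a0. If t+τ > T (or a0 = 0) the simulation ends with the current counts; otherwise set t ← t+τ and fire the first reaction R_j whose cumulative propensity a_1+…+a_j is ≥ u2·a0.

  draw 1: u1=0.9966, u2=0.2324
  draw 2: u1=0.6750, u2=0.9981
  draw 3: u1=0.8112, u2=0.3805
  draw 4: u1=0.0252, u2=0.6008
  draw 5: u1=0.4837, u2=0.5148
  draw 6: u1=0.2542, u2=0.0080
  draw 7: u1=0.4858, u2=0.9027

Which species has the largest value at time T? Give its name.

Dominant species at T: Y

t=0.000: E=7 A=4 Z=7 Y=5 C=2
Draw 1: a1=0.490, a2=1.827, a3=2.163, a4=0.576, a0=5.056; τ=−ln(0.9966)/5.056=0.001 → t=0.001; u2·a0=0.2324·5.056=1.175; a1=0.490 < 1.175 ≤ a1+a2=2.317 → R2 fires; E=7 A=4 Z=6 Y=7 C=2
Draw 2: a1=0.420, a2=1.566, a3=2.163, a4=0.576, a0=4.725; τ=−ln(0.6750)/4.725=0.083 → t=0.084; u2·a0=0.9981·4.725=4.716; a1+…+a3=4.149 < 4.716 ≤ a1+…+a4=4.725 → R4 fires; E=7 A=4 Z=8 Y=7 C=2
Draw 3: a1=0.560, a2=2.088, a3=2.163, a4=0.576, a0=5.387; τ=−ln(0.8112)/5.387=0.039 → t=0.123; u2·a0=0.3805·5.387=2.050; a1=0.560 < 2.050 ≤ a1+a2=2.648 → R2 fires; E=7 A=4 Z=7 Y=9 C=2
Draw 4: a1=0.490, a2=1.827, a3=2.163, a4=0.576, a0=5.056; τ=−ln(0.0252)/5.056=0.728 → t=0.851; u2·a0=0.6008·5.056=3.038; a1+a2=2.317 < 3.038 ≤ a1+…+a3=4.480 → R3 fires; E=8 A=4 Z=7 Y=10 C=2
Draw 5: a1=0.490, a2=1.827, a3=2.472, a4=0.576, a0=5.365; τ=−ln(0.4837)/5.365=0.135 → t=0.986; u2·a0=0.5148·5.365=2.762; a1+a2=2.317 < 2.762 ≤ a1+…+a3=4.789 → R3 fires; E=9 A=4 Z=7 Y=11 C=2
Draw 6: a1=0.490, a2=1.827, a3=2.781, a4=0.576, a0=5.674; τ=−ln(0.2542)/5.674=0.241 → t=1.227; u2·a0=0.0080·5.674=0.045 ≤ a1=0.490 → R1 fires; E=9 A=4 Z=6 Y=13 C=4
Draw 7: a1=0.420, a2=1.566, a3=2.781, a4=0.576, a0=5.343; τ=−ln(0.4858)/5.343=0.135 → t=1.363 > T=1.25: stop.
At T=1.25: E=9 A=4 Z=6 Y=13 C=4; the largest is Y.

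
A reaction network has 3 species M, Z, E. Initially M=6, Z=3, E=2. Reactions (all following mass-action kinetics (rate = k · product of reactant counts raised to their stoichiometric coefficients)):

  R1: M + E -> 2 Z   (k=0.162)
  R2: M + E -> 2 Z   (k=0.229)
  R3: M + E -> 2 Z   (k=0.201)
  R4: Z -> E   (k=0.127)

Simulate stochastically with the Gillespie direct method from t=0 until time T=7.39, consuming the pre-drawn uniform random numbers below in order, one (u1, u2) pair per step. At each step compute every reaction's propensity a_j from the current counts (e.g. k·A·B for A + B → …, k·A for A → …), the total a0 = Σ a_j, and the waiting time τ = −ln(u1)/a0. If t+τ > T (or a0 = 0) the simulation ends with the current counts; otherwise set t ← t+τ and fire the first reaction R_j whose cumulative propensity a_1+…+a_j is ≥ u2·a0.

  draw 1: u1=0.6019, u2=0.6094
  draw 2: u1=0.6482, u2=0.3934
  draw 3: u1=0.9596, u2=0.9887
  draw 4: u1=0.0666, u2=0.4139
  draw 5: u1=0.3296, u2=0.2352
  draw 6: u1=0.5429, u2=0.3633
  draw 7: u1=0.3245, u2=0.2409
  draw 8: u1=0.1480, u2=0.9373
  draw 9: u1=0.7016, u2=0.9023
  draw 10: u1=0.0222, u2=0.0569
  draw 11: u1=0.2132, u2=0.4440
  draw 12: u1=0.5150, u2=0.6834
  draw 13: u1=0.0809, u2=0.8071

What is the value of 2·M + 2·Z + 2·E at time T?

Value at T = 22

Check how each reaction changes W = 2·M + 2·Z + 2·E (weight of products minus weight of reactants):
R1: M + E -> 2 Z: (2·2) − (2·1 + 2·1) = 4 − 4 = 0
R2: M + E -> 2 Z: (2·2) − (2·1 + 2·1) = 4 − 4 = 0
R3: M + E -> 2 Z: (2·2) − (2·1 + 2·1) = 4 − 4 = 0
R4: Z -> E: (2·1) − (2·1) = 2 − 2 = 0
Every reaction leaves W unchanged, so W is conserved and no simulation is needed: W(T) = W(0) = 2·6 + 2·3 + 2·2 = 22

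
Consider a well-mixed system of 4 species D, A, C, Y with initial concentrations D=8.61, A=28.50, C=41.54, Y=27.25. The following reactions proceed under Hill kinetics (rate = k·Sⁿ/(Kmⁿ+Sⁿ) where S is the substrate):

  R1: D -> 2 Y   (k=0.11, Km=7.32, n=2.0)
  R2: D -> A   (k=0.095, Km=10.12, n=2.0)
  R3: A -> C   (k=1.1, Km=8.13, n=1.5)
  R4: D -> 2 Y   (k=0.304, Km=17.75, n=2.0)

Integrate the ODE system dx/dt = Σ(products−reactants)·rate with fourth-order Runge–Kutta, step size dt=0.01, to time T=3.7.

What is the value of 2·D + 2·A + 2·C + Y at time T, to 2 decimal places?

Check how each reaction changes W = 2·D + 2·A + 2·C + Y (weight of products minus weight of reactants):
R1: D -> 2 Y: (1·2) − (2·1) = 2 − 2 = 0
R2: D -> A: (2·1) − (2·1) = 2 − 2 = 0
R3: A -> C: (2·1) − (2·1) = 2 − 2 = 0
R4: D -> 2 Y: (1·2) − (2·1) = 2 − 2 = 0
Every reaction leaves W unchanged, so W is conserved and no simulation is needed: W(T) = W(0) = 2·8.61 + 2·28.50 + 2·41.54 + 27.25 = 184.55

Value at T = 184.55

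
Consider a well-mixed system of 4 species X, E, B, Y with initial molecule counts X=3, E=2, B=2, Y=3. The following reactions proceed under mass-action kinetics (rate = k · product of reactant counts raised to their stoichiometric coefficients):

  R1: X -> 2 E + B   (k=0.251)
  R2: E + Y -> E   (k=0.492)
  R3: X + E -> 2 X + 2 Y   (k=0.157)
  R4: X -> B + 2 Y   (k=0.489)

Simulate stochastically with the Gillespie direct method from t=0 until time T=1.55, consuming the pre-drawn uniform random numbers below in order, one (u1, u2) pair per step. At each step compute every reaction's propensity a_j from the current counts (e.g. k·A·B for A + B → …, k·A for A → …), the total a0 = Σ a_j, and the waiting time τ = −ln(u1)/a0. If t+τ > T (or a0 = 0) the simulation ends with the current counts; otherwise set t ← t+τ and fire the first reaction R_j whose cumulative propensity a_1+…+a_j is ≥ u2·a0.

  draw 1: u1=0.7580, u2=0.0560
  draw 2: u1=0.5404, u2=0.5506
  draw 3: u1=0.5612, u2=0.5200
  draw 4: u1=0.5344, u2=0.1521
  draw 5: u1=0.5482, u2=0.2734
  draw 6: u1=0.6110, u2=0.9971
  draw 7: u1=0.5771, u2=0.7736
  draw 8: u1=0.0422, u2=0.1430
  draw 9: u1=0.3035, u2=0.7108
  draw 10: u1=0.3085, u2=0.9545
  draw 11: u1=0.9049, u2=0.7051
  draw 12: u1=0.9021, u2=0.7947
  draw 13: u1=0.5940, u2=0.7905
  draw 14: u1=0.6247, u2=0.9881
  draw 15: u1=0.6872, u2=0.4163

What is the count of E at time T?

t=0.000: X=3 E=2 B=2 Y=3
Draw 1: a1=0.753, a2=2.952, a3=0.942, a4=1.467, a0=6.114; τ=−ln(0.7580)/6.114=0.045 → t=0.045; u2·a0=0.0560·6.114=0.342 ≤ a1=0.753 → R1 fires; X=2 E=4 B=3 Y=3
Draw 2: a1=0.502, a2=5.904, a3=1.256, a4=0.978, a0=8.640; τ=−ln(0.5404)/8.640=0.071 → t=0.117; u2·a0=0.5506·8.640=4.757; a1=0.502 < 4.757 ≤ a1+a2=6.406 → R2 fires; X=2 E=4 B=3 Y=2
Draw 3: a1=0.502, a2=3.936, a3=1.256, a4=0.978, a0=6.672; τ=−ln(0.5612)/6.672=0.087 → t=0.203; u2·a0=0.5200·6.672=3.469; a1=0.502 < 3.469 ≤ a1+a2=4.438 → R2 fires; X=2 E=4 B=3 Y=1
Draw 4: a1=0.502, a2=1.968, a3=1.256, a4=0.978, a0=4.704; τ=−ln(0.5344)/4.704=0.133 → t=0.336; u2·a0=0.1521·4.704=0.715; a1=0.502 < 0.715 ≤ a1+a2=2.470 → R2 fires; X=2 E=4 B=3 Y=0
Draw 5: a1=0.502, a2=0.000, a3=1.256, a4=0.978, a0=2.736; τ=−ln(0.5482)/2.736=0.220 → t=0.556; u2·a0=0.2734·2.736=0.748; a1+a2=0.502 < 0.748 ≤ a1+…+a3=1.758 → R3 fires; X=3 E=3 B=3 Y=2
Draw 6: a1=0.753, a2=2.952, a3=1.413, a4=1.467, a0=6.585; τ=−ln(0.6110)/6.585=0.075 → t=0.631; u2·a0=0.9971·6.585=6.566; a1+…+a3=5.118 < 6.566 ≤ a1+…+a4=6.585 → R4 fires; X=2 E=3 B=4 Y=4
Draw 7: a1=0.502, a2=5.904, a3=0.942, a4=0.978, a0=8.326; τ=−ln(0.5771)/8.326=0.066 → t=0.697; u2·a0=0.7736·8.326=6.441; a1+a2=6.406 < 6.441 ≤ a1+…+a3=7.348 → R3 fires; X=3 E=2 B=4 Y=6
Draw 8: a1=0.753, a2=5.904, a3=0.942, a4=1.467, a0=9.066; τ=−ln(0.0422)/9.066=0.349 → t=1.046; u2·a0=0.1430·9.066=1.296; a1=0.753 < 1.296 ≤ a1+a2=6.657 → R2 fires; X=3 E=2 B=4 Y=5
Draw 9: a1=0.753, a2=4.920, a3=0.942, a4=1.467, a0=8.082; τ=−ln(0.3035)/8.082=0.148 → t=1.194; u2·a0=0.7108·8.082=5.745; a1+a2=5.673 < 5.745 ≤ a1+…+a3=6.615 → R3 fires; X=4 E=1 B=4 Y=7
Draw 10: a1=1.004, a2=3.444, a3=0.628, a4=1.956, a0=7.032; τ=−ln(0.3085)/7.032=0.167 → t=1.361; u2·a0=0.9545·7.032=6.712; a1+…+a3=5.076 < 6.712 ≤ a1+…+a4=7.032 → R4 fires; X=3 E=1 B=5 Y=9
Draw 11: a1=0.753, a2=4.428, a3=0.471, a4=1.467, a0=7.119; τ=−ln(0.9049)/7.119=0.014 → t=1.375; u2·a0=0.7051·7.119=5.020; a1=0.753 < 5.020 ≤ a1+a2=5.181 → R2 fires; X=3 E=1 B=5 Y=8
Draw 12: a1=0.753, a2=3.936, a3=0.471, a4=1.467, a0=6.627; τ=−ln(0.9021)/6.627=0.016 → t=1.390; u2·a0=0.7947·6.627=5.266; a1+…+a3=5.160 < 5.266 ≤ a1+…+a4=6.627 → R4 fires; X=2 E=1 B=6 Y=10
Draw 13: a1=0.502, a2=4.920, a3=0.314, a4=0.978, a0=6.714; τ=−ln(0.5940)/6.714=0.078 → t=1.468; u2·a0=0.7905·6.714=5.307; a1=0.502 < 5.307 ≤ a1+a2=5.422 → R2 fires; X=2 E=1 B=6 Y=9
Draw 14: a1=0.502, a2=4.428, a3=0.314, a4=0.978, a0=6.222; τ=−ln(0.6247)/6.222=0.076 → t=1.544; u2·a0=0.9881·6.222=6.148; a1+…+a3=5.244 < 6.148 ≤ a1+…+a4=6.222 → R4 fires; X=1 E=1 B=7 Y=11
Draw 15: a1=0.251, a2=5.412, a3=0.157, a4=0.489, a0=6.309; τ=−ln(0.6872)/6.309=0.059 → t=1.603 > T=1.55: stop.
Read off E at T=1.55: 1

E at T = 1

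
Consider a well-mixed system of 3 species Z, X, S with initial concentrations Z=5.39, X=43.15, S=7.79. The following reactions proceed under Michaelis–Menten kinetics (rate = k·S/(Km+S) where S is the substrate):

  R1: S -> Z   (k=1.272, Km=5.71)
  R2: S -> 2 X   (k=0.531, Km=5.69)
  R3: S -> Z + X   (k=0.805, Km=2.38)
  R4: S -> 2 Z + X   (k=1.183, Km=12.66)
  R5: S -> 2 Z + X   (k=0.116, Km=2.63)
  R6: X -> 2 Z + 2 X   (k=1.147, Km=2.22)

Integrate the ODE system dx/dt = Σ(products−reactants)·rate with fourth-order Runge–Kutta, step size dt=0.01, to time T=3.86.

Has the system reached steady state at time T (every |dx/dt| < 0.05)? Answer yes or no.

RK4 with dt=0.01: 386 steps to T=3.86. Trajectory (selected grid times):
t=0.00: Z=5.39 X=43.15 S=7.79
t=0.43: Z=7.34 X=44.36 S=6.87
t=0.86: Z=9.24 X=45.53 S=6.00
t=1.29: Z=11.07 X=46.66 S=5.18
t=1.72: Z=12.84 X=47.74 S=4.43
t=2.14: Z=14.50 X=48.76 S=3.75
t=2.57: Z=16.12 X=49.74 S=3.12
t=3.00: Z=17.67 X=50.67 S=2.55
t=3.43: Z=19.15 X=51.54 S=2.06
t=3.86: Z=20.55 X=52.37 S=1.63
Rates at T: R1=0.2830, R2=0.1184, R3=0.3277, R4=0.1352, R5=0.0444, R6=1.1004
dx/dt at T (Σ net stoichiometry × rate): Z=+3.1706, X=+1.8446, S=-0.9087
Largest |dx/dt| is |+3.1706| (Z) ≥ 0.05 → not steady.

Steady state at T: no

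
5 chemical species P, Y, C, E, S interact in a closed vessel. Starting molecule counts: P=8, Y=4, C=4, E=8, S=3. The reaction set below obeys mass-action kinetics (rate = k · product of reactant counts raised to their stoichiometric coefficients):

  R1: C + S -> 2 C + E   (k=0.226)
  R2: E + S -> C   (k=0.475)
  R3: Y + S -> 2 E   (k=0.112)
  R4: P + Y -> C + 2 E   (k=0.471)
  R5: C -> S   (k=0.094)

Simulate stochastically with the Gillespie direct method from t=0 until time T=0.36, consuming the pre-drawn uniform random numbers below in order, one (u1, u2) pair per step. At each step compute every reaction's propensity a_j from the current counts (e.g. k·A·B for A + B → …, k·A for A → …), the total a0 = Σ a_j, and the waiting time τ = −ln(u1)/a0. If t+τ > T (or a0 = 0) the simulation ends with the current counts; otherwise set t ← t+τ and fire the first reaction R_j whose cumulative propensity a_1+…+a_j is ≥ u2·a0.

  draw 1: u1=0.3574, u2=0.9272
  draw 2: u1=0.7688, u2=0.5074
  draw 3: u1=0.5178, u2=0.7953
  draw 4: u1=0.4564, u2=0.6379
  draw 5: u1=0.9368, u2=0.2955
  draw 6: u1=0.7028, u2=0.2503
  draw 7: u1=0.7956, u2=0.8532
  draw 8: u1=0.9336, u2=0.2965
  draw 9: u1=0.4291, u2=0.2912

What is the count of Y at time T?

t=0.000: P=8 Y=4 C=4 E=8 S=3
Draw 1: a1=2.712, a2=11.400, a3=1.344, a4=15.072, a5=0.376, a0=30.904; τ=−ln(0.3574)/30.904=0.033 → t=0.033; u2·a0=0.9272·30.904=28.654; a1+…+a3=15.456 < 28.654 ≤ a1+…+a4=30.528 → R4 fires; P=7 Y=3 C=5 E=10 S=3
Draw 2: a1=3.390, a2=14.250, a3=1.008, a4=9.891, a5=0.470, a0=29.009; τ=−ln(0.7688)/29.009=0.009 → t=0.042; u2·a0=0.5074·29.009=14.719; a1=3.390 < 14.719 ≤ a1+a2=17.640 → R2 fires; P=7 Y=3 C=6 E=9 S=2
Draw 3: a1=2.712, a2=8.550, a3=0.672, a4=9.891, a5=0.564, a0=22.389; τ=−ln(0.5178)/22.389=0.029 → t=0.072; u2·a0=0.7953·22.389=17.806; a1+…+a3=11.934 < 17.806 ≤ a1+…+a4=21.825 → R4 fires; P=6 Y=2 C=7 E=11 S=2
Draw 4: a1=3.164, a2=10.450, a3=0.448, a4=5.652, a5=0.658, a0=20.372; τ=−ln(0.4564)/20.372=0.039 → t=0.110; u2·a0=0.6379·20.372=12.995; a1=3.164 < 12.995 ≤ a1+a2=13.614 → R2 fires; P=6 Y=2 C=8 E=10 S=1
Draw 5: a1=1.808, a2=4.750, a3=0.224, a4=5.652, a5=0.752, a0=13.186; τ=−ln(0.9368)/13.186=0.005 → t=0.115; u2·a0=0.2955·13.186=3.896; a1=1.808 < 3.896 ≤ a1+a2=6.558 → R2 fires; P=6 Y=2 C=9 E=9 S=0
Draw 6: a1=0.000, a2=0.000, a3=0.000, a4=5.652, a5=0.846, a0=6.498; τ=−ln(0.7028)/6.498=0.054 → t=0.169; u2·a0=0.2503·6.498=1.626; a1+…+a3=0.000 < 1.626 ≤ a1+…+a4=5.652 → R4 fires; P=5 Y=1 C=10 E=11 S=0
Draw 7: a1=0.000, a2=0.000, a3=0.000, a4=2.355, a5=0.940, a0=3.295; τ=−ln(0.7956)/3.295=0.069 → t=0.239; u2·a0=0.8532·3.295=2.811; a1+…+a4=2.355 < 2.811 ≤ a1+…+a5=3.295 → R5 fires; P=5 Y=1 C=9 E=11 S=1
Draw 8: a1=2.034, a2=5.225, a3=0.112, a4=2.355, a5=0.846, a0=10.572; τ=−ln(0.9336)/10.572=0.006 → t=0.245; u2·a0=0.2965·10.572=3.135; a1=2.034 < 3.135 ≤ a1+a2=7.259 → R2 fires; P=5 Y=1 C=10 E=10 S=0
Draw 9: a1=0.000, a2=0.000, a3=0.000, a4=2.355, a5=0.940, a0=3.295; τ=−ln(0.4291)/3.295=0.257 → t=0.502 > T=0.36: stop.
Read off Y at T=0.36: 1

Y at T = 1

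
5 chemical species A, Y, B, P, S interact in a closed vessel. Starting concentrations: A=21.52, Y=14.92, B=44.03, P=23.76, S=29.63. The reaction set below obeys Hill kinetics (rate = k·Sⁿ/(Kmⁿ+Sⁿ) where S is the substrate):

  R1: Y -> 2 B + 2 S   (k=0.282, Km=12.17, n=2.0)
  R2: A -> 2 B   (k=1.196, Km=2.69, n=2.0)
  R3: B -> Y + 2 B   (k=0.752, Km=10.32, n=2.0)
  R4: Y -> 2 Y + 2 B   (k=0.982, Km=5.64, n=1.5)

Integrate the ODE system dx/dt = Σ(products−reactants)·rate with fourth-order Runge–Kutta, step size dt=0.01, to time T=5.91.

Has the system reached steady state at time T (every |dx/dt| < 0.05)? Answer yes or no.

Steady state at T: no

RK4 with dt=0.01: 591 steps to T=5.91. Trajectory (selected grid times):
t=0.00: A=21.52 Y=14.92 B=44.03 P=23.76 S=29.63
t=0.66: A=20.74 Y=15.81 B=47.34 P=23.76 S=29.86
t=1.31: A=19.98 Y=16.69 B=50.64 P=23.76 S=30.09
t=1.97: A=19.20 Y=17.59 B=54.00 P=23.76 S=30.34
t=2.63: A=18.43 Y=18.49 B=57.39 P=23.76 S=30.60
t=3.28: A=17.67 Y=19.38 B=60.74 P=23.76 S=30.86
t=3.94: A=16.90 Y=20.30 B=64.16 P=23.76 S=31.13
t=4.60: A=16.13 Y=21.21 B=67.59 P=23.76 S=31.40
t=5.25: A=15.38 Y=22.11 B=70.99 P=23.76 S=31.68
t=5.91: A=14.61 Y=23.03 B=74.45 P=23.76 S=31.97
Rates at T: R1=0.2204, R2=1.1568, R3=0.7378, R4=0.8759
dx/dt at T (Σ net stoichiometry × rate): A=-1.1568, Y=+1.3932, B=+5.2440, P=+0.0000, S=+0.4409
Largest |dx/dt| is |+5.2440| (B) ≥ 0.05 → not steady.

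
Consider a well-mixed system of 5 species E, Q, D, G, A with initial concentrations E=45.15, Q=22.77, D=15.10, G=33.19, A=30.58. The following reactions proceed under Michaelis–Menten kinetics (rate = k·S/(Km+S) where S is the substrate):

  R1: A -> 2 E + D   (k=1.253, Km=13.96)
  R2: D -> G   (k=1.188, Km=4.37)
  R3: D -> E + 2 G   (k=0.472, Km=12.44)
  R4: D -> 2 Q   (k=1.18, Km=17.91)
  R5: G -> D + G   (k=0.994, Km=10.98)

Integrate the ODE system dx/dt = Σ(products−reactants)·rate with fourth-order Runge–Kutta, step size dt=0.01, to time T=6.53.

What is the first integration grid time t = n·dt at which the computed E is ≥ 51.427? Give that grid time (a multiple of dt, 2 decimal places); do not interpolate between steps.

Threshold first reached at t = 3.22

RK4 with dt=0.01: 653 steps to T=6.53. Trajectory (selected grid times):
t=0.00: E=45.15 Q=22.77 D=15.10 G=33.19 A=30.58
t=0.73: E=46.59 Q=23.56 D=15.02 G=34.24 A=29.95
t=1.45: E=48.00 Q=24.33 D=14.94 G=35.27 A=29.34
t=2.18: E=49.43 Q=25.11 D=14.86 G=36.32 A=28.72
t=2.90: E=50.82 Q=25.88 D=14.79 G=37.35 A=28.12
t=3.21: E=51.42 Q=26.21 D=14.76 G=37.79 A=27.86
t=3.22: E=51.44 Q=26.22 D=14.76 G=37.81 A=27.85
t=3.63: E=52.23 Q=26.66 D=14.72 G=38.39 A=27.51
t=4.35: E=53.60 Q=27.43 D=14.65 G=39.42 A=26.91
t=5.08: E=54.99 Q=28.20 D=14.57 G=40.46 A=26.31
t=5.80: E=56.35 Q=28.96 D=14.50 G=41.48 A=25.73
t=6.53: E=57.71 Q=29.73 D=14.43 G=42.52 A=25.14
E(3.21)=51.419 < 51.427 but E(3.22)=51.438 ≥ 51.427, so the first grid time is t=3.22.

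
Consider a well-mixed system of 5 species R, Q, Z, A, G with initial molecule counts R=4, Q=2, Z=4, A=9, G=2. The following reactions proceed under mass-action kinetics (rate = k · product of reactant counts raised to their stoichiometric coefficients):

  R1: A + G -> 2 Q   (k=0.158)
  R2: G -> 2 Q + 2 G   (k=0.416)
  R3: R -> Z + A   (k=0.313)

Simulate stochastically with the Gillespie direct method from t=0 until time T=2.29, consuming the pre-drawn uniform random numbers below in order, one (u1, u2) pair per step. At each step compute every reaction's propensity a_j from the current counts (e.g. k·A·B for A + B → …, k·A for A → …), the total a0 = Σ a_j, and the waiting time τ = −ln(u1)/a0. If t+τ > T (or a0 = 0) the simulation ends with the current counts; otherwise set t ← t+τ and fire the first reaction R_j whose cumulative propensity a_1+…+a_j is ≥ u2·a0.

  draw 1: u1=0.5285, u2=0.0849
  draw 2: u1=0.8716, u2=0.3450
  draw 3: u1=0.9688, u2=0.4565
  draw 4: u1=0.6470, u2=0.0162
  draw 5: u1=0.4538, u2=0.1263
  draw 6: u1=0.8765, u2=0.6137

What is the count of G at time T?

G at T = 0

t=0.000: R=4 Q=2 Z=4 A=9 G=2
Draw 1: a1=2.844, a2=0.832, a3=1.252, a0=4.928; τ=−ln(0.5285)/4.928=0.129 → t=0.129; u2·a0=0.0849·4.928=0.418 ≤ a1=2.844 → R1 fires; R=4 Q=4 Z=4 A=8 G=1
Draw 2: a1=1.264, a2=0.416, a3=1.252, a0=2.932; τ=−ln(0.8716)/2.932=0.047 → t=0.176; u2·a0=0.3450·2.932=1.012 ≤ a1=1.264 → R1 fires; R=4 Q=6 Z=4 A=7 G=0
Draw 3: a1=0.000, a2=0.000, a3=1.252, a0=1.252; τ=−ln(0.9688)/1.252=0.025 → t=0.202; u2·a0=0.4565·1.252=0.572; a1+a2=0.000 < 0.572 ≤ a1+…+a3=1.252 → R3 fires; R=3 Q=6 Z=5 A=8 G=0
Draw 4: a1=0.000, a2=0.000, a3=0.939, a0=0.939; τ=−ln(0.6470)/0.939=0.464 → t=0.665; u2·a0=0.0162·0.939=0.015; a1+a2=0.000 < 0.015 ≤ a1+…+a3=0.939 → R3 fires; R=2 Q=6 Z=6 A=9 G=0
Draw 5: a1=0.000, a2=0.000, a3=0.626, a0=0.626; τ=−ln(0.4538)/0.626=1.262 → t=1.927; u2·a0=0.1263·0.626=0.079; a1+a2=0.000 < 0.079 ≤ a1+…+a3=0.626 → R3 fires; R=1 Q=6 Z=7 A=10 G=0
Draw 6: a1=0.000, a2=0.000, a3=0.313, a0=0.313; τ=−ln(0.8765)/0.313=0.421 → t=2.349 > T=2.29: stop.
Read off G at T=2.29: 0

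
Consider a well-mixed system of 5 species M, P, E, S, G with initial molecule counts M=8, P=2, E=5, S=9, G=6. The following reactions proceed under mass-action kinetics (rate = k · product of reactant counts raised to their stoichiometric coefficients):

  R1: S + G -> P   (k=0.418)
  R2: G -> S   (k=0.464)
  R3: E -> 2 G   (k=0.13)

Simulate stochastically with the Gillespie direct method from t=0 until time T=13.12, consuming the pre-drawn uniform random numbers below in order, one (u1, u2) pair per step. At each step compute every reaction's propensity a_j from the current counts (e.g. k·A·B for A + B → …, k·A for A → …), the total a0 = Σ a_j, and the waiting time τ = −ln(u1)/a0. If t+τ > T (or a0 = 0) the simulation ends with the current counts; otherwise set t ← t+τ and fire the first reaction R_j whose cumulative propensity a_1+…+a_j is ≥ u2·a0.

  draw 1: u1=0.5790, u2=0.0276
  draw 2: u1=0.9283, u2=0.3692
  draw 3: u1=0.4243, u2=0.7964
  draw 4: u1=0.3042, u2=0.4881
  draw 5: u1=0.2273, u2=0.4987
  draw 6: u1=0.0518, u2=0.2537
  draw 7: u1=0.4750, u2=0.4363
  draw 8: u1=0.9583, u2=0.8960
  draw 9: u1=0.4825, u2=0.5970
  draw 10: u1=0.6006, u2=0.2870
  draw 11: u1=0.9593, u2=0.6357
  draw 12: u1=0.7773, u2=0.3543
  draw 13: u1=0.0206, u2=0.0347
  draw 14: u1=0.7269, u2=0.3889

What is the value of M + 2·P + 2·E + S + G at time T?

Check how each reaction changes W = M + 2·P + 2·E + S + G (weight of products minus weight of reactants):
R1: S + G -> P: (2·1) − (1·1 + 1·1) = 2 − 2 = 0
R2: G -> S: (1·1) − (1·1) = 1 − 1 = 0
R3: E -> 2 G: (1·2) − (2·1) = 2 − 2 = 0
Every reaction leaves W unchanged, so W is conserved and no simulation is needed: W(T) = W(0) = 8 + 2·2 + 2·5 + 9 + 6 = 37

Value at T = 37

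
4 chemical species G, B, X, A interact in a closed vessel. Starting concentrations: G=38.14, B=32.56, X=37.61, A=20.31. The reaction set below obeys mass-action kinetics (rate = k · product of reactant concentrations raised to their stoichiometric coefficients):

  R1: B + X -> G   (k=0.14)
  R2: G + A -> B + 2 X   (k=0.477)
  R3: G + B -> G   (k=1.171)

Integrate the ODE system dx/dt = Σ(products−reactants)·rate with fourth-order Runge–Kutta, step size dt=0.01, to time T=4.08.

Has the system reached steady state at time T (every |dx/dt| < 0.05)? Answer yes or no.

Steady state at T: yes

RK4 with dt=0.01: 408 steps to T=4.08. Trajectory (selected grid times):
t=0.00: G=38.14 B=32.56 X=37.61 A=20.31
t=0.45: G=26.04 B=0.02 X=69.97 A=0.05
t=0.91: G=26.01 B=0.00 X=70.05 A=0.00
t=1.36: G=26.01 B=0.00 X=70.05 A=0.00
t=1.81: G=26.01 B=0.00 X=70.05 A=0.00
t=2.27: G=26.01 B=0.00 X=70.05 A=0.00
t=2.72: G=26.01 B=0.00 X=70.05 A=0.00
t=3.17: G=26.01 B=0.00 X=70.05 A=0.00
t=3.63: G=26.01 B=0.00 X=70.05 A=0.00
t=4.08: G=26.01 B=0.00 X=70.05 A=0.00
Rates at T: R1=0.0000, R2=0.0000, R3=0.0000
dx/dt at T (Σ net stoichiometry × rate): G=-0.0000, B=-0.0000, X=+0.0000, A=-0.0000
Largest |dx/dt| is |+0.0000| (X) < 0.05 → steady.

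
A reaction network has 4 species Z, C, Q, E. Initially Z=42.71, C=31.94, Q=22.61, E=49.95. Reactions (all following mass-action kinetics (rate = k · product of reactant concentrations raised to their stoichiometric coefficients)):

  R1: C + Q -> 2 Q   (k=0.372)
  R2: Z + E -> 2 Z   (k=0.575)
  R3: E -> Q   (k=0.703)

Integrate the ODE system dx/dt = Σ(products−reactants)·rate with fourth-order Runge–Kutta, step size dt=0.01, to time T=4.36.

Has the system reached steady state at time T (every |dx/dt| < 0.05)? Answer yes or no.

Steady state at T: yes

RK4 with dt=0.01: 436 steps to T=4.36. Trajectory (selected grid times):
t=0.00: Z=42.71 C=31.94 Q=22.61 E=49.95
t=0.48: Z=91.73 C=0.00 Q=55.48 E=0.00
t=0.97: Z=91.73 C=0.00 Q=55.48 E=0.00
t=1.45: Z=91.73 C=0.00 Q=55.48 E=0.00
t=1.94: Z=91.73 C=0.00 Q=55.48 E=0.00
t=2.42: Z=91.73 C=0.00 Q=55.48 E=0.00
t=2.91: Z=91.73 C=0.00 Q=55.48 E=0.00
t=3.39: Z=91.73 C=0.00 Q=55.48 E=0.00
t=3.88: Z=91.73 C=0.00 Q=55.48 E=0.00
t=4.36: Z=91.73 C=0.00 Q=55.48 E=0.00
Rates at T: R1=0.0000, R2=0.0000, R3=0.0000
dx/dt at T (Σ net stoichiometry × rate): Z=+0.0000, C=-0.0000, Q=+0.0000, E=-0.0000
Largest |dx/dt| is |-0.0000| (C) < 0.05 → steady.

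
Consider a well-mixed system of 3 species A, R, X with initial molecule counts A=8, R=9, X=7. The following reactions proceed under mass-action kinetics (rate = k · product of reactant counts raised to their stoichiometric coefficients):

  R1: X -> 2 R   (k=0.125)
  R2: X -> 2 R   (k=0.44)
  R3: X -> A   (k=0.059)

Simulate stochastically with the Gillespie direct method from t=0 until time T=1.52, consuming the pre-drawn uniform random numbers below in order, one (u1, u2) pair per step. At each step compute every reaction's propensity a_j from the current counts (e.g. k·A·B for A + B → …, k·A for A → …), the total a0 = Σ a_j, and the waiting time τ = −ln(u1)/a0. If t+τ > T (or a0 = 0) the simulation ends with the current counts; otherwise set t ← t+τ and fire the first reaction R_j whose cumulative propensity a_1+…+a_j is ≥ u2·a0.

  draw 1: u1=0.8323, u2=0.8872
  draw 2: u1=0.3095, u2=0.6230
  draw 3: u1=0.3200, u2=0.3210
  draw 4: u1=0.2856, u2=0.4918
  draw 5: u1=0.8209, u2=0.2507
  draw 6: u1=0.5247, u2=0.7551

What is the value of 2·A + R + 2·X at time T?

Value at T = 39

Check how each reaction changes W = 2·A + R + 2·X (weight of products minus weight of reactants):
R1: X -> 2 R: (1·2) − (2·1) = 2 − 2 = 0
R2: X -> 2 R: (1·2) − (2·1) = 2 − 2 = 0
R3: X -> A: (2·1) − (2·1) = 2 − 2 = 0
Every reaction leaves W unchanged, so W is conserved and no simulation is needed: W(T) = W(0) = 2·8 + 9 + 2·7 = 39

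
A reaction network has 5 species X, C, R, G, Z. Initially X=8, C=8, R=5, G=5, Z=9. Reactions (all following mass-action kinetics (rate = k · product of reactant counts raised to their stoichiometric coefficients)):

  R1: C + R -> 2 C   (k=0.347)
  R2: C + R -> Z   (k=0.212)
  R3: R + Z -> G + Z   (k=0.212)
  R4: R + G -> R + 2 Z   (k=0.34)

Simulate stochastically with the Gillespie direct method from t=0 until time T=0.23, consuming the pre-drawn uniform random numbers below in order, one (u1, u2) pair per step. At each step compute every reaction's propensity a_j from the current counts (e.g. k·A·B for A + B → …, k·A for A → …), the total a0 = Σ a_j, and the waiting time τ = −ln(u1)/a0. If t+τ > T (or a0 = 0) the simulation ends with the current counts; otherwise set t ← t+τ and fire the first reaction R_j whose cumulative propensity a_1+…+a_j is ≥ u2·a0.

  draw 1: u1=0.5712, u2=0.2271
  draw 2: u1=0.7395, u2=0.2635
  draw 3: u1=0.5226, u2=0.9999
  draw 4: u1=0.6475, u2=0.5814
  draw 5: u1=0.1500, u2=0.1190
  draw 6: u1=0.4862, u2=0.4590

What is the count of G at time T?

G at T = 4

t=0.000: X=8 C=8 R=5 G=5 Z=9
Draw 1: a1=13.880, a2=8.480, a3=9.540, a4=8.500, a0=40.400; τ=−ln(0.5712)/40.400=0.014 → t=0.014; u2·a0=0.2271·40.400=9.175 ≤ a1=13.880 → R1 fires; X=8 C=9 R=4 G=5 Z=9
Draw 2: a1=12.492, a2=7.632, a3=7.632, a4=6.800, a0=34.556; τ=−ln(0.7395)/34.556=0.009 → t=0.023; u2·a0=0.2635·34.556=9.106 ≤ a1=12.492 → R1 fires; X=8 C=10 R=3 G=5 Z=9
Draw 3: a1=10.410, a2=6.360, a3=5.724, a4=5.100, a0=27.594; τ=−ln(0.5226)/27.594=0.024 → t=0.046; u2·a0=0.9999·27.594=27.591; a1+…+a3=22.494 < 27.591 ≤ a1+…+a4=27.594 → R4 fires; X=8 C=10 R=3 G=4 Z=11
Draw 4: a1=10.410, a2=6.360, a3=6.996, a4=4.080, a0=27.846; τ=−ln(0.6475)/27.846=0.016 → t=0.062; u2·a0=0.5814·27.846=16.190; a1=10.410 < 16.190 ≤ a1+a2=16.770 → R2 fires; X=8 C=9 R=2 G=4 Z=12
Draw 5: a1=6.246, a2=3.816, a3=5.088, a4=2.720, a0=17.870; τ=−ln(0.1500)/17.870=0.106 → t=0.168; u2·a0=0.1190·17.870=2.127 ≤ a1=6.246 → R1 fires; X=8 C=10 R=1 G=4 Z=12
Draw 6: a1=3.470, a2=2.120, a3=2.544, a4=1.360, a0=9.494; τ=−ln(0.4862)/9.494=0.076 → t=0.244 > T=0.23: stop.
Read off G at T=0.23: 4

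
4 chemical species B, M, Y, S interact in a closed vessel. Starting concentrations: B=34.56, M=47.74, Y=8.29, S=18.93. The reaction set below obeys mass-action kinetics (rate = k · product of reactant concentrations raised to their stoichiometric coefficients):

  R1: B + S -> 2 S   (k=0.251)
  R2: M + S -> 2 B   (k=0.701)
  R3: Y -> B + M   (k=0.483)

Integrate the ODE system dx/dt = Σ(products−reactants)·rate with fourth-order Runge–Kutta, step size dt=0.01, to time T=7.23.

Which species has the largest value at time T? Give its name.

RK4 with dt=0.01: 723 steps to T=7.23. Trajectory (selected grid times):
t=0.00: B=34.56 M=47.74 Y=8.29 S=18.93
t=0.80: B=0.31 M=0.04 Y=5.63 S=106.19
t=1.61: B=0.20 M=0.02 Y=3.81 S=109.96
t=2.41: B=0.14 M=0.02 Y=2.59 S=112.48
t=3.21: B=0.09 M=0.01 Y=1.76 S=114.19
t=4.02: B=0.06 M=0.01 Y=1.19 S=115.36
t=4.82: B=0.04 M=0.00 Y=0.81 S=116.15
t=5.62: B=0.03 M=0.00 Y=0.55 S=116.68
t=6.43: B=0.02 M=0.00 Y=0.37 S=117.05
t=7.23: B=0.01 M=0.00 Y=0.25 S=117.29
At T=7.23: B=0.01 M=0.00 Y=0.25 S=117.29; the largest is S.

Dominant species at T: S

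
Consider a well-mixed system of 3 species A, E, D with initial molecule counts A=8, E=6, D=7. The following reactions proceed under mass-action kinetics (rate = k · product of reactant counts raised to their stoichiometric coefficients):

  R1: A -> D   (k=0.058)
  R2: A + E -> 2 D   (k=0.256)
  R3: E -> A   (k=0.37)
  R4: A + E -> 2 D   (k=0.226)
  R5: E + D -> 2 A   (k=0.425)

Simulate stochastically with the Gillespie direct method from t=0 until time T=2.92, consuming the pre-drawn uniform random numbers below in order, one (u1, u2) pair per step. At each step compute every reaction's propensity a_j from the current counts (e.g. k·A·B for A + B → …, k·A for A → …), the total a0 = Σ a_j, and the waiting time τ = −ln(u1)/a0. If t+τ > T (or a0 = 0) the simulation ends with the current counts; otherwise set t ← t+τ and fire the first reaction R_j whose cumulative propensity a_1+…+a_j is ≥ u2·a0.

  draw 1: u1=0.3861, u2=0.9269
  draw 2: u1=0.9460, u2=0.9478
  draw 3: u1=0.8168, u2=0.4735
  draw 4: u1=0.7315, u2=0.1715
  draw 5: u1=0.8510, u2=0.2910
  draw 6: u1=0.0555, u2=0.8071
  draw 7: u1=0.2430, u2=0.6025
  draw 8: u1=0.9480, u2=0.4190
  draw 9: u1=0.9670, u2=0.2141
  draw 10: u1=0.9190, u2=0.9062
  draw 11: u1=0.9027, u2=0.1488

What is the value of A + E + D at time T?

Value at T = 21

Check how each reaction changes W = A + E + D (weight of products minus weight of reactants):
R1: A -> D: (1·1) − (1·1) = 1 − 1 = 0
R2: A + E -> 2 D: (1·2) − (1·1 + 1·1) = 2 − 2 = 0
R3: E -> A: (1·1) − (1·1) = 1 − 1 = 0
R4: A + E -> 2 D: (1·2) − (1·1 + 1·1) = 2 − 2 = 0
R5: E + D -> 2 A: (1·2) − (1·1 + 1·1) = 2 − 2 = 0
Every reaction leaves W unchanged, so W is conserved and no simulation is needed: W(T) = W(0) = 8 + 6 + 7 = 21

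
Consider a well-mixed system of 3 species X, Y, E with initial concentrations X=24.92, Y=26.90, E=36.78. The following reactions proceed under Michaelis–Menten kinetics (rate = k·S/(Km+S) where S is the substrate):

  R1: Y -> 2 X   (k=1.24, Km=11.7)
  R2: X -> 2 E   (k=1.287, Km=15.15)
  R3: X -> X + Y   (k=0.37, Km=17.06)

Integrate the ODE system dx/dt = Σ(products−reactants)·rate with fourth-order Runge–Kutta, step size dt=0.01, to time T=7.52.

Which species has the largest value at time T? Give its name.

Dominant species at T: E

RK4 with dt=0.01: 752 steps to T=7.52. Trajectory (selected grid times):
t=0.00: X=24.92 Y=26.90 E=36.78
t=0.84: X=25.69 Y=26.36 E=38.13
t=1.67: X=26.44 Y=25.84 E=39.48
t=2.51: X=27.18 Y=25.31 E=40.86
t=3.34: X=27.89 Y=24.80 E=42.24
t=4.18: X=28.60 Y=24.29 E=43.65
t=5.01: X=29.28 Y=23.79 E=45.05
t=5.85: X=29.96 Y=23.29 E=46.48
t=6.68: X=30.61 Y=22.80 E=47.91
t=7.52: X=31.26 Y=22.32 E=49.36
At T=7.52: X=31.26 Y=22.32 E=49.36; the largest is E.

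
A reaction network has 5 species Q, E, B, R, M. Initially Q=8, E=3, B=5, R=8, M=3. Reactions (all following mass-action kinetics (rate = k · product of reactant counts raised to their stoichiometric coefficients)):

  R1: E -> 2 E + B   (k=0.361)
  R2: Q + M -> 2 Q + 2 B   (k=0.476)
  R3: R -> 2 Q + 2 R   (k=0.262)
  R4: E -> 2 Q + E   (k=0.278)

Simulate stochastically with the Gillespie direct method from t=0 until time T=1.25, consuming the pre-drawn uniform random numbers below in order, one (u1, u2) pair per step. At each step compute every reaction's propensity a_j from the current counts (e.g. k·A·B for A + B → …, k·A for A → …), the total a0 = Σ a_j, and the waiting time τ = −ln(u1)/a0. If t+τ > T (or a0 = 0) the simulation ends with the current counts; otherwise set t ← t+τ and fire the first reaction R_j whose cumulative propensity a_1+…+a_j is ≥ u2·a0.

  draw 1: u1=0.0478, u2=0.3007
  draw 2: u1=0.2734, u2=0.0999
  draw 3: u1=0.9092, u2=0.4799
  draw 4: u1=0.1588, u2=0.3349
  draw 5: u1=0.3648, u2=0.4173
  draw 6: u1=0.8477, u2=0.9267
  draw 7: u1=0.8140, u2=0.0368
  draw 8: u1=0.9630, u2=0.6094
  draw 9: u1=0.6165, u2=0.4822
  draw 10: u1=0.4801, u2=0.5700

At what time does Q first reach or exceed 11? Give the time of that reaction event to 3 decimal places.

Threshold first reached at t = 0.311

t=0.000: Q=8 E=3 B=5 R=8 M=3
Draw 1: a1=1.083, a2=11.424, a3=2.096, a4=0.834, a0=15.437; τ=−ln(0.0478)/15.437=0.197 → t=0.197; u2·a0=0.3007·15.437=4.642; a1=1.083 < 4.642 ≤ a1+a2=12.507 → R2 fires; Q=9 E=3 B=7 R=8 M=2
Draw 2: a1=1.083, a2=8.568, a3=2.096, a4=0.834, a0=12.581; τ=−ln(0.2734)/12.581=0.103 → t=0.300; u2·a0=0.0999·12.581=1.257; a1=1.083 < 1.257 ≤ a1+a2=9.651 → R2 fires; Q=10 E=3 B=9 R=8 M=1
Draw 3: a1=1.083, a2=4.760, a3=2.096, a4=0.834, a0=8.773; τ=−ln(0.9092)/8.773=0.011 → t=0.311; u2·a0=0.4799·8.773=4.210; a1=1.083 < 4.210 ≤ a1+a2=5.843 → R2 fires; Q=11 E=3 B=11 R=8 M=0
Draw 4: a1=1.083, a2=0.000, a3=2.096, a4=0.834, a0=4.013; τ=−ln(0.1588)/4.013=0.459 → t=0.769; u2·a0=0.3349·4.013=1.344; a1+a2=1.083 < 1.344 ≤ a1+…+a3=3.179 → R3 fires; Q=13 E=3 B=11 R=9 M=0
Draw 5: a1=1.083, a2=0.000, a3=2.358, a4=0.834, a0=4.275; τ=−ln(0.3648)/4.275=0.236 → t=1.005; u2·a0=0.4173·4.275=1.784; a1+a2=1.083 < 1.784 ≤ a1+…+a3=3.441 → R3 fires; Q=15 E=3 B=11 R=10 M=0
Draw 6: a1=1.083, a2=0.000, a3=2.620, a4=0.834, a0=4.537; τ=−ln(0.8477)/4.537=0.036 → t=1.042; u2·a0=0.9267·4.537=4.204; a1+…+a3=3.703 < 4.204 ≤ a1+…+a4=4.537 → R4 fires; Q=17 E=3 B=11 R=10 M=0
Draw 7: a1=1.083, a2=0.000, a3=2.620, a4=0.834, a0=4.537; τ=−ln(0.8140)/4.537=0.045 → t=1.087; u2·a0=0.0368·4.537=0.167 ≤ a1=1.083 → R1 fires; Q=17 E=4 B=12 R=10 M=0
Draw 8: a1=1.444, a2=0.000, a3=2.620, a4=1.112, a0=5.176; τ=−ln(0.9630)/5.176=0.007 → t=1.094; u2·a0=0.6094·5.176=3.154; a1+a2=1.444 < 3.154 ≤ a1+…+a3=4.064 → R3 fires; Q=19 E=4 B=12 R=11 M=0
Draw 9: a1=1.444, a2=0.000, a3=2.882, a4=1.112, a0=5.438; τ=−ln(0.6165)/5.438=0.089 → t=1.183; u2·a0=0.4822·5.438=2.622; a1+a2=1.444 < 2.622 ≤ a1+…+a3=4.326 → R3 fires; Q=21 E=4 B=12 R=12 M=0
Draw 10: a1=1.444, a2=0.000, a3=3.144, a4=1.112, a0=5.700; τ=−ln(0.4801)/5.700=0.129 → t=1.312 > T=1.25: stop.
Q first becomes ≥ 11 when it reaches 11 at the event at t=0.311.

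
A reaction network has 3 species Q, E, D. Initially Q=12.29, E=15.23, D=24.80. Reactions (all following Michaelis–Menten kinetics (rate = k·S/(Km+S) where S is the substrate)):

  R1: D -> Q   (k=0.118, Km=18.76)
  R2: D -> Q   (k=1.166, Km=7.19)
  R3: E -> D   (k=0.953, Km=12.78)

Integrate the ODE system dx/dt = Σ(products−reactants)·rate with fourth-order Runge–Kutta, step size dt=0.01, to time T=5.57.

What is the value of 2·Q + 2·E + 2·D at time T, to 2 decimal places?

Value at T = 104.64

Check how each reaction changes W = 2·Q + 2·E + 2·D (weight of products minus weight of reactants):
R1: D -> Q: (2·1) − (2·1) = 2 − 2 = 0
R2: D -> Q: (2·1) − (2·1) = 2 − 2 = 0
R3: E -> D: (2·1) − (2·1) = 2 − 2 = 0
Every reaction leaves W unchanged, so W is conserved and no simulation is needed: W(T) = W(0) = 2·12.29 + 2·15.23 + 2·24.80 = 104.64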